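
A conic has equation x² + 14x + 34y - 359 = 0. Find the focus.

(-7, 7/2)

Only x is squared. Complete the square in x: (x + 7)² = -34(y - 12).
Vertex (-7, 12); 4p = -34 so p = -17/2. Opens down.
Focus is p units from the vertex along the axis: (h, k + p).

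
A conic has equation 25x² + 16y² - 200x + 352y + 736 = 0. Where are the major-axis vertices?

(4, -21) and (4, -1)

Group: 25(x² - 8x) + 16(y² + 22y) = -736
Completing the square gives 25(x - 4)² + 16(y + 11)² = -736 + 400 + 1936 = 1600.
Divide through by 1600 to get (x - 4)²/64 + (y + 11)²/100 = 1.
Ellipse, center (4, -11), major axis vertical; a² = 100, b² = 64.
a = 10. Vertices at (h, k ± a).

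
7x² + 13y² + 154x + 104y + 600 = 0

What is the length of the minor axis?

7(x² + 22x) + 13(y² + 8y) = -600
Completing the square gives 7(x + 11)² + 13(y + 4)² = -600 + 847 + 208 = 455.
Divide by 455: (x + 11)²/65 + (y + 4)²/35 = 1
Ellipse, center (-11, -4), major axis horizontal; a² = 65, b² = 35.
b² = 35 so b = √35; the minor axis has length 2b = 2√35.

2√35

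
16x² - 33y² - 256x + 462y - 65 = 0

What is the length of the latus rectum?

Group: 16(x² - 16x) -33(y² - 14y) = 65
16(x - 8)² -33(y - 7)² = 65 + 1024 - 1617 = -528
Divide by -528: (y - 7)²/16 - (x - 8)²/33 = 1
Hyperbola, center (8, 7), transverse axis vertical; a² = 16, b² = 33.
Latus rectum length = 2b²/a = 2·33/4 = 33/2.

33/2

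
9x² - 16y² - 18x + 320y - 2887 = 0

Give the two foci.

Group: 9(x² - 2x) -16(y² - 20y) = 2887
Completing the square gives 9(x - 1)² -16(y - 10)² = 2887 + 9 - 1600 = 1296.
Dividing both sides by 1296: (x - 1)²/144 - (y - 10)²/81 = 1
Hyperbola, center (1, 10), transverse axis horizontal; a² = 144, b² = 81.
c² = a² + b² = 144 + 81 = 225, so c = 15.
Foci lie on the horizontal axis through the center: (h ± c, k).

(-14, 10) and (16, 10)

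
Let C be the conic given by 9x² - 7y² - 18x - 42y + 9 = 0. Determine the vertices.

(1, -6) and (1, 0)

9(x² - 2x) -7(y² + 6y) = -9
Complete the square: 9(x - 1)² -7(y + 3)² = -9 + 9 - 63 = -63
Divide by -63: (y + 3)²/9 - (x - 1)²/7 = 1
Hyperbola, center (1, -3), transverse axis vertical; a² = 9, b² = 7.
a = 3. Vertices at (h, k ± a).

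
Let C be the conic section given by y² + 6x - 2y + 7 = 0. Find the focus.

(-5/2, 1)

Only y is squared. Complete the square in y: (y - 1)² = -6(x + 1).
Vertex (-1, 1); 4p = -6 so p = -3/2. Opens left.
Focus is p units from the vertex along the axis: (h + p, k).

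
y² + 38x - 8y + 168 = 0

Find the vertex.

Only y is squared. Complete the square in y: (y - 4)² = -38(x + 4).
Vertex (-4, 4); 4p = -38 so p = -19/2. Opens left.

(-4, 4)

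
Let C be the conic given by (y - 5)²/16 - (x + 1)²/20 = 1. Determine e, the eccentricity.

Center (-1, 5). The positive term is the y-term, so the transverse axis is vertical; a² = 16, b² = 20.
c² = a² + b² = 36, so c = 6.
e = c/a = 6/4 = 3/2.

e = 3/2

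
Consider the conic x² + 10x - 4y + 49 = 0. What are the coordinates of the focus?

(-5, 7)

Only x is squared. Complete the square in x: (x + 5)² = 4(y - 6).
Vertex (-5, 6); 4p = 4 so p = 1. Opens up.
Focus is p units from the vertex along the axis: (h, k + p).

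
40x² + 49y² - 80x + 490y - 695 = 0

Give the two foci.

(-2, -5) and (4, -5)

Collect terms: 40(x² - 2x) + 49(y² + 10y) = 695
Completing the square gives 40(x - 1)² + 49(y + 5)² = 695 + 40 + 1225 = 1960.
Divide by 1960: (x - 1)²/49 + (y + 5)²/40 = 1
Ellipse, center (1, -5), major axis horizontal; a² = 49, b² = 40.
c² = a² - b² = 49 - 40 = 9, so c = 3.
Foci lie on the horizontal axis through the center: (h ± c, k).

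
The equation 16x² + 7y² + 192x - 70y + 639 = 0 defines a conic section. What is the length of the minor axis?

2√7

16(x² + 12x) + 7(y² - 10y) = -639
16(x + 6)² + 7(y - 5)² = -639 + 576 + 175 = 112
Dividing both sides by 112: (x + 6)²/7 + (y - 5)²/16 = 1
Ellipse, center (-6, 5), major axis vertical; a² = 16, b² = 7.
b² = 7 so b = √7; the minor axis has length 2b = 2√7.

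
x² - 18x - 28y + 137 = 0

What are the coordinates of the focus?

(9, 9)

Only x is squared. Complete the square in x: (x - 9)² = 28(y - 2).
Vertex (9, 2); 4p = 28 so p = 7. Opens up.
Focus is p units from the vertex along the axis: (h, k + p).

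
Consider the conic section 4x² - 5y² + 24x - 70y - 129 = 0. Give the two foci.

Rearranging, 4(x² + 6x) -5(y² + 14y) = 129.
Completing the square gives 4(x + 3)² -5(y + 7)² = 129 + 36 - 245 = -80.
Dividing both sides by -80: (y + 7)²/16 - (x + 3)²/20 = 1
Hyperbola, center (-3, -7), transverse axis vertical; a² = 16, b² = 20.
c² = a² + b² = 16 + 20 = 36, so c = 6.
Foci lie on the vertical axis through the center: (h, k ± c).

(-3, -13) and (-3, -1)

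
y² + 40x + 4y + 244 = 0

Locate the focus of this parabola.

Only y is squared. Complete the square in y: (y + 2)² = -40(x + 6).
Vertex (-6, -2); 4p = -40 so p = -10. Opens left.
Focus is p units from the vertex along the axis: (h + p, k).

(-16, -2)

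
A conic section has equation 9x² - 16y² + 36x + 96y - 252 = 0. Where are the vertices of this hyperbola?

9(x² + 4x) -16(y² - 6y) = 252
Completing the square gives 9(x + 2)² -16(y - 3)² = 252 + 36 - 144 = 144.
Dividing both sides by 144: (x + 2)²/16 - (y - 3)²/9 = 1
Hyperbola, center (-2, 3), transverse axis horizontal; a² = 16, b² = 9.
a = 4. Vertices at (h ± a, k).

(-6, 3) and (2, 3)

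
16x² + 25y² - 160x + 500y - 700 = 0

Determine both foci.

(-4, -10) and (14, -10)

Rearranging, 16(x² - 10x) + 25(y² + 20y) = 700.
16(x - 5)² + 25(y + 10)² = 700 + 400 + 2500 = 3600
Divide through by 3600 to get (x - 5)²/225 + (y + 10)²/144 = 1.
Ellipse, center (5, -10), major axis horizontal; a² = 225, b² = 144.
c² = a² - b² = 225 - 144 = 81, so c = 9.
Foci lie on the horizontal axis through the center: (h ± c, k).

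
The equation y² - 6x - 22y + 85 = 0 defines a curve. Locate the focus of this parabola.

(-9/2, 11)

Only y is squared. Complete the square in y: (y - 11)² = 6(x + 6).
Vertex (-6, 11); 4p = 6 so p = 3/2. Opens right.
Focus is p units from the vertex along the axis: (h + p, k).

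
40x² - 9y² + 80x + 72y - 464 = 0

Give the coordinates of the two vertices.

(-4, 4) and (2, 4)

40(x² + 2x) -9(y² - 8y) = 464
Completing the square gives 40(x + 1)² -9(y - 4)² = 464 + 40 - 144 = 360.
Divide by 360: (x + 1)²/9 - (y - 4)²/40 = 1
Hyperbola, center (-1, 4), transverse axis horizontal; a² = 9, b² = 40.
a = 3. Vertices at (h ± a, k).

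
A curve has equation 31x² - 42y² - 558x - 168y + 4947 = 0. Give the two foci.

Group: 31(x² - 18x) -42(y² + 4y) = -4947
Complete the square: 31(x - 9)² -42(y + 2)² = -4947 + 2511 - 168 = -2604
Divide by -2604: (y + 2)²/62 - (x - 9)²/84 = 1
Hyperbola, center (9, -2), transverse axis vertical; a² = 62, b² = 84.
c² = a² + b² = 62 + 84 = 146, so c = √146.
Foci lie on the vertical axis through the center: (h, k ± c).

(9, -2 - √146) and (9, -2 + √146)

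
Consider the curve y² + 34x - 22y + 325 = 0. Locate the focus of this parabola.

Only y is squared. Complete the square in y: (y - 11)² = -34(x + 6).
Vertex (-6, 11); 4p = -34 so p = -17/2. Opens left.
Focus is p units from the vertex along the axis: (h + p, k).

(-29/2, 11)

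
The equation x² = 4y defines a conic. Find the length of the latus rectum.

Vertex (0, 0); 4p = 4 so p = 1. Opens up.
Latus rectum length = |4p| = 4.

4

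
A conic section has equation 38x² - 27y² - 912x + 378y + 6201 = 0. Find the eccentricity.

e = √2470/38

Rearranging, 38(x² - 24x) -27(y² - 14y) = -6201.
Completing the square gives 38(x - 12)² -27(y - 7)² = -6201 + 5472 - 1323 = -2052.
Dividing both sides by -2052: (y - 7)²/76 - (x - 12)²/54 = 1
Hyperbola, center (12, 7), transverse axis vertical; a² = 76, b² = 54.
c² = a² + b² = 130, so c = √130.
e = c/a = √130/2√19 = √2470/38.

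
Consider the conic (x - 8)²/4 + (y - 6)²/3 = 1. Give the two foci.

Center (8, 6). The larger denominator 4 sits under the x-term, so the major axis is horizontal; a² = 4, b² = 3.
c² = a² - b² = 4 - 3 = 1, so c = 1.
Foci lie on the horizontal axis through the center: (h ± c, k).

(7, 6) and (9, 6)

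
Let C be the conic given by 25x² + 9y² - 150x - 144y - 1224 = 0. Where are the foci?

Group the x- and y-terms: 25(x² - 6x) + 9(y² - 16y) = 1224
Complete the square in x and y: 25(x - 3)² + 9(y - 8)² = 1224 + 225 + 576 = 2025
Dividing both sides by 2025: (x - 3)²/81 + (y - 8)²/225 = 1
Ellipse, center (3, 8), major axis vertical; a² = 225, b² = 81.
c² = a² - b² = 225 - 81 = 144, so c = 12.
Foci lie on the vertical axis through the center: (h, k ± c).

(3, -4) and (3, 20)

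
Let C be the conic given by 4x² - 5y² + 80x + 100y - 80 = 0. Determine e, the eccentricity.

e = 3/2

4(x² + 20x) -5(y² - 20y) = 80
Complete the square: 4(x + 10)² -5(y - 10)² = 80 + 400 - 500 = -20
Divide through by -20 to get (y - 10)²/4 - (x + 10)²/5 = 1.
Hyperbola, center (-10, 10), transverse axis vertical; a² = 4, b² = 5.
c² = a² + b² = 9, so c = 3.
e = c/a = 3/2.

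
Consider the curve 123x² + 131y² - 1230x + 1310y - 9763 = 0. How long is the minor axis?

2√123

Collect terms: 123(x² - 10x) + 131(y² + 10y) = 9763
Complete the square in x and y: 123(x - 5)² + 131(y + 5)² = 9763 + 3075 + 3275 = 16113
Divide by 16113: (x - 5)²/131 + (y + 5)²/123 = 1
Ellipse, center (5, -5), major axis horizontal; a² = 131, b² = 123.
b² = 123 so b = √123; the minor axis has length 2b = 2√123.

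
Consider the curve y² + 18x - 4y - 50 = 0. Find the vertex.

Only y is squared. Complete the square in y: (y - 2)² = -18(x - 3).
Vertex (3, 2); 4p = -18 so p = -9/2. Opens left.

(3, 2)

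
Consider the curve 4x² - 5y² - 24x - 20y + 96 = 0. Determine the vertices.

Group the x- and y-terms: 4(x² - 6x) -5(y² + 4y) = -96
Complete the square: 4(x - 3)² -5(y + 2)² = -96 + 36 - 20 = -80
Divide through by -80 to get (y + 2)²/16 - (x - 3)²/20 = 1.
Hyperbola, center (3, -2), transverse axis vertical; a² = 16, b² = 20.
a = 4. Vertices at (h, k ± a).

(3, -6) and (3, 2)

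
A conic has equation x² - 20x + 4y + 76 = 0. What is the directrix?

Only x is squared. Complete the square in x: (x - 10)² = -4(y - 6).
Vertex (10, 6); 4p = -4 so p = -1. Opens down.
Directrix is the horizontal line y = k − p = 6 − (-1) = 7.

y = 7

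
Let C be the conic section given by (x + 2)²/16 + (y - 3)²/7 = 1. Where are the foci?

(-5, 3) and (1, 3)

Center (-2, 3). The larger denominator 16 sits under the x-term, so the major axis is horizontal; a² = 16, b² = 7.
c² = a² - b² = 16 - 7 = 9, so c = 3.
Foci lie on the horizontal axis through the center: (h ± c, k).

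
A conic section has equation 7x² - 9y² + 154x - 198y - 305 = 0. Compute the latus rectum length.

Group the x- and y-terms: 7(x² + 22x) -9(y² + 22y) = 305
Completing the square gives 7(x + 11)² -9(y + 11)² = 305 + 847 - 1089 = 63.
Dividing both sides by 63: (x + 11)²/9 - (y + 11)²/7 = 1
Hyperbola, center (-11, -11), transverse axis horizontal; a² = 9, b² = 7.
Latus rectum length = 2b²/a = 2·7/3 = 14/3.

14/3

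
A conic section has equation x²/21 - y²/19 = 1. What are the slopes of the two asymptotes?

Center (0, 0). The positive term is the x-term, so the transverse axis is horizontal; a² = 21, b² = 19.
For a horizontal hyperbola the asymptotes have slope ±b/a.
Here that is ±√19/√21 = ±√399/21.

√399/21 and -√399/21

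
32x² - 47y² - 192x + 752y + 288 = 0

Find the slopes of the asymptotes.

Group: 32(x² - 6x) -47(y² - 16y) = -288
32(x - 3)² -47(y - 8)² = -288 + 288 - 3008 = -3008
Divide through by -3008 to get (y - 8)²/64 - (x - 3)²/94 = 1.
Hyperbola, center (3, 8), transverse axis vertical; a² = 64, b² = 94.
For a vertical hyperbola the asymptotes have slope ±a/b.
Here that is ±8/√94 = ±4√94/47.

4√94/47 and -4√94/47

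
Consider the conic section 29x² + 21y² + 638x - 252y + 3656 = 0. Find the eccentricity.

e = 2√58/29

Group the x- and y-terms: 29(x² + 22x) + 21(y² - 12y) = -3656
Complete the square: 29(x + 11)² + 21(y - 6)² = -3656 + 3509 + 756 = 609
Divide by 609: (x + 11)²/21 + (y - 6)²/29 = 1
Ellipse, center (-11, 6), major axis vertical; a² = 29, b² = 21.
c² = a² - b² = 8, so c = 2√2.
e = c/a = 2√2/√29 = 2√58/29.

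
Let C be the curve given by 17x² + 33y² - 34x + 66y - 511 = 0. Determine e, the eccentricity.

17(x² - 2x) + 33(y² + 2y) = 511
Complete the square in x and y: 17(x - 1)² + 33(y + 1)² = 511 + 17 + 33 = 561
Divide by 561: (x - 1)²/33 + (y + 1)²/17 = 1
Ellipse, center (1, -1), major axis horizontal; a² = 33, b² = 17.
c² = a² - b² = 16, so c = 4.
e = c/a = 4/√33 = 4√33/33.

e = 4√33/33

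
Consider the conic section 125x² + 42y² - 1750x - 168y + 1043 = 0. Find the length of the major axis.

125(x² - 14x) + 42(y² - 4y) = -1043
125(x - 7)² + 42(y - 2)² = -1043 + 6125 + 168 = 5250
Dividing both sides by 5250: (x - 7)²/42 + (y - 2)²/125 = 1
Ellipse, center (7, 2), major axis vertical; a² = 125, b² = 42.
a² = 125 so a = 5√5; the major axis has length 2a = 10√5.

10√5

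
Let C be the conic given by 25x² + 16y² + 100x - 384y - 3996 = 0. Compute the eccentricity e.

Rearranging, 25(x² + 4x) + 16(y² - 24y) = 3996.
25(x + 2)² + 16(y - 12)² = 3996 + 100 + 2304 = 6400
Dividing both sides by 6400: (x + 2)²/256 + (y - 12)²/400 = 1
Ellipse, center (-2, 12), major axis vertical; a² = 400, b² = 256.
c² = a² - b² = 144, so c = 12.
e = c/a = 12/20 = 3/5.

e = 3/5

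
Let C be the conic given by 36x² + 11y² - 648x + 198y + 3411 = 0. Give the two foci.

(9, -14) and (9, -4)

Group: 36(x² - 18x) + 11(y² + 18y) = -3411
Complete the square in x and y: 36(x - 9)² + 11(y + 9)² = -3411 + 2916 + 891 = 396
Divide by 396: (x - 9)²/11 + (y + 9)²/36 = 1
Ellipse, center (9, -9), major axis vertical; a² = 36, b² = 11.
c² = a² - b² = 36 - 11 = 25, so c = 5.
Foci lie on the vertical axis through the center: (h, k ± c).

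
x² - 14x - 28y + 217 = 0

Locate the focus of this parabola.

(7, 13)

Only x is squared. Complete the square in x: (x - 7)² = 28(y - 6).
Vertex (7, 6); 4p = 28 so p = 7. Opens up.
Focus is p units from the vertex along the axis: (h, k + p).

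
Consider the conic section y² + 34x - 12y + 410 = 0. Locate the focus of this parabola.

(-39/2, 6)

Only y is squared. Complete the square in y: (y - 6)² = -34(x + 11).
Vertex (-11, 6); 4p = -34 so p = -17/2. Opens left.
Focus is p units from the vertex along the axis: (h + p, k).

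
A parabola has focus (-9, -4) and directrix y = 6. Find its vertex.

(-9, 1)

The vertex is the midpoint between the focus and the directrix along the axis of symmetry.
Axis is vertical (directrix is horizontal). Vertex y-coordinate = (-4 + 6)/2 = 1; x-coordinate = -9.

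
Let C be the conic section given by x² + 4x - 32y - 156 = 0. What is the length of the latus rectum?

32

Only x is squared. Complete the square in x: (x + 2)² = 32(y + 5).
Vertex (-2, -5); 4p = 32 so p = 8. Opens up.
Latus rectum length = |4p| = 32.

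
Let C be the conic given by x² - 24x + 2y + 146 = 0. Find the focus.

Only x is squared. Complete the square in x: (x - 12)² = -2(y + 1).
Vertex (12, -1); 4p = -2 so p = -1/2. Opens down.
Focus is p units from the vertex along the axis: (h, k + p).

(12, -3/2)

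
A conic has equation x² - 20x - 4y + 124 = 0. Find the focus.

(10, 7)

Only x is squared. Complete the square in x: (x - 10)² = 4(y - 6).
Vertex (10, 6); 4p = 4 so p = 1. Opens up.
Focus is p units from the vertex along the axis: (h, k + p).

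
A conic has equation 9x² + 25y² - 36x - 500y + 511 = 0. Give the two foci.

Group the x- and y-terms: 9(x² - 4x) + 25(y² - 20y) = -511
9(x - 2)² + 25(y - 10)² = -511 + 36 + 2500 = 2025
Divide through by 2025 to get (x - 2)²/225 + (y - 10)²/81 = 1.
Ellipse, center (2, 10), major axis horizontal; a² = 225, b² = 81.
c² = a² - b² = 225 - 81 = 144, so c = 12.
Foci lie on the horizontal axis through the center: (h ± c, k).

(-10, 10) and (14, 10)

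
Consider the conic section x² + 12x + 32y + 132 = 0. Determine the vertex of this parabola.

Only x is squared. Complete the square in x: (x + 6)² = -32(y + 3).
Vertex (-6, -3); 4p = -32 so p = -8. Opens down.

(-6, -3)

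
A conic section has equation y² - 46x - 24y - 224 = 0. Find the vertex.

(-8, 12)

Only y is squared. Complete the square in y: (y - 12)² = 46(x + 8).
Vertex (-8, 12); 4p = 46 so p = 23/2. Opens right.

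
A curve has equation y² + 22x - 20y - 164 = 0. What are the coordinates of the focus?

Only y is squared. Complete the square in y: (y - 10)² = -22(x - 12).
Vertex (12, 10); 4p = -22 so p = -11/2. Opens left.
Focus is p units from the vertex along the axis: (h + p, k).

(13/2, 10)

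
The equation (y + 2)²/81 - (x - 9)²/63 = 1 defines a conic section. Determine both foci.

(9, -14) and (9, 10)

Center (9, -2). The positive term is the y-term, so the transverse axis is vertical; a² = 81, b² = 63.
c² = a² + b² = 81 + 63 = 144, so c = 12.
Foci lie on the vertical axis through the center: (h, k ± c).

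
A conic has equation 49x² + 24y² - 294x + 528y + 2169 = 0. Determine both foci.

Collect terms: 49(x² - 6x) + 24(y² + 22y) = -2169
Complete the square: 49(x - 3)² + 24(y + 11)² = -2169 + 441 + 2904 = 1176
Divide by 1176: (x - 3)²/24 + (y + 11)²/49 = 1
Ellipse, center (3, -11), major axis vertical; a² = 49, b² = 24.
c² = a² - b² = 49 - 24 = 25, so c = 5.
Foci lie on the vertical axis through the center: (h, k ± c).

(3, -16) and (3, -6)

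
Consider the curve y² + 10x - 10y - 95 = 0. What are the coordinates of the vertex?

Only y is squared. Complete the square in y: (y - 5)² = -10(x - 12).
Vertex (12, 5); 4p = -10 so p = -5/2. Opens left.

(12, 5)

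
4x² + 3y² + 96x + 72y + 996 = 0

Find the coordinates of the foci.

Group the x- and y-terms: 4(x² + 24x) + 3(y² + 24y) = -996
Complete the square in x and y: 4(x + 12)² + 3(y + 12)² = -996 + 576 + 432 = 12
Divide by 12: (x + 12)²/3 + (y + 12)²/4 = 1
Ellipse, center (-12, -12), major axis vertical; a² = 4, b² = 3.
c² = a² - b² = 4 - 3 = 1, so c = 1.
Foci lie on the vertical axis through the center: (h, k ± c).

(-12, -13) and (-12, -11)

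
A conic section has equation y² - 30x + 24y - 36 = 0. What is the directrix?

Only y is squared. Complete the square in y: (y + 12)² = 30(x + 6).
Vertex (-6, -12); 4p = 30 so p = 15/2. Opens right.
Directrix is the vertical line x = h − p = -6 − (15/2) = -27/2.

x = -27/2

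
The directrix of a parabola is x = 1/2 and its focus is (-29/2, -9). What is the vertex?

The vertex is the midpoint between the focus and the directrix along the axis of symmetry.
Axis is horizontal (directrix is vertical). Vertex x-coordinate = (-29/2 + 1/2)/2 = -7; y-coordinate = -9.

(-7, -9)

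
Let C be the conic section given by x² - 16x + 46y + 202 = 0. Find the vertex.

(8, -3)

Only x is squared. Complete the square in x: (x - 8)² = -46(y + 3).
Vertex (8, -3); 4p = -46 so p = -23/2. Opens down.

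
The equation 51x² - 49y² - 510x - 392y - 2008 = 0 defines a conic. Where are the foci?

(-5, -4) and (15, -4)

Group: 51(x² - 10x) -49(y² + 8y) = 2008
51(x - 5)² -49(y + 4)² = 2008 + 1275 - 784 = 2499
Dividing both sides by 2499: (x - 5)²/49 - (y + 4)²/51 = 1
Hyperbola, center (5, -4), transverse axis horizontal; a² = 49, b² = 51.
c² = a² + b² = 49 + 51 = 100, so c = 10.
Foci lie on the horizontal axis through the center: (h ± c, k).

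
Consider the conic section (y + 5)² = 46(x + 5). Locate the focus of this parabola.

(13/2, -5)

Vertex (-5, -5); 4p = 46 so p = 23/2. Opens right.
Focus is p units from the vertex along the axis: (h + p, k).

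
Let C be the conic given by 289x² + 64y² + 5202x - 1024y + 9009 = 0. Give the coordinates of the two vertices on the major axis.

(-9, -9) and (-9, 25)

Group: 289(x² + 18x) + 64(y² - 16y) = -9009
Complete the square: 289(x + 9)² + 64(y - 8)² = -9009 + 23409 + 4096 = 18496
Divide through by 18496 to get (x + 9)²/64 + (y - 8)²/289 = 1.
Ellipse, center (-9, 8), major axis vertical; a² = 289, b² = 64.
a = 17. Vertices at (h, k ± a).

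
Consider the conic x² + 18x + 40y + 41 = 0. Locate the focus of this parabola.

Only x is squared. Complete the square in x: (x + 9)² = -40(y - 1).
Vertex (-9, 1); 4p = -40 so p = -10. Opens down.
Focus is p units from the vertex along the axis: (h, k + p).

(-9, -9)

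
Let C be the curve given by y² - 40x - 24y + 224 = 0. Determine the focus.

Only y is squared. Complete the square in y: (y - 12)² = 40(x - 2).
Vertex (2, 12); 4p = 40 so p = 10. Opens right.
Focus is p units from the vertex along the axis: (h + p, k).

(12, 12)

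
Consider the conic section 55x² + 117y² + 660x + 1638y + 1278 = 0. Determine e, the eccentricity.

e = √806/39

Rearranging, 55(x² + 12x) + 117(y² + 14y) = -1278.
Complete the square: 55(x + 6)² + 117(y + 7)² = -1278 + 1980 + 5733 = 6435
Divide by 6435: (x + 6)²/117 + (y + 7)²/55 = 1
Ellipse, center (-6, -7), major axis horizontal; a² = 117, b² = 55.
c² = a² - b² = 62, so c = √62.
e = c/a = √62/3√13 = √806/39.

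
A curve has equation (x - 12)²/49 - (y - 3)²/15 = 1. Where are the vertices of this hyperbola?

Center (12, 3). The positive term is the x-term, so the transverse axis is horizontal; a² = 49, b² = 15.
a = 7. Vertices at (h ± a, k).

(5, 3) and (19, 3)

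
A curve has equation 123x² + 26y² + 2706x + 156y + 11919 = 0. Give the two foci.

(-11, -3 - √97) and (-11, -3 + √97)

Group the x- and y-terms: 123(x² + 22x) + 26(y² + 6y) = -11919
123(x + 11)² + 26(y + 3)² = -11919 + 14883 + 234 = 3198
Divide by 3198: (x + 11)²/26 + (y + 3)²/123 = 1
Ellipse, center (-11, -3), major axis vertical; a² = 123, b² = 26.
c² = a² - b² = 123 - 26 = 97, so c = √97.
Foci lie on the vertical axis through the center: (h, k ± c).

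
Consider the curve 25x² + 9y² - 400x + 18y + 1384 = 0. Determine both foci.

25(x² - 16x) + 9(y² + 2y) = -1384
25(x - 8)² + 9(y + 1)² = -1384 + 1600 + 9 = 225
Divide by 225: (x - 8)²/9 + (y + 1)²/25 = 1
Ellipse, center (8, -1), major axis vertical; a² = 25, b² = 9.
c² = a² - b² = 25 - 9 = 16, so c = 4.
Foci lie on the vertical axis through the center: (h, k ± c).

(8, -5) and (8, 3)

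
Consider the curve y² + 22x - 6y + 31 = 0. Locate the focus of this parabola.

(-13/2, 3)

Only y is squared. Complete the square in y: (y - 3)² = -22(x + 1).
Vertex (-1, 3); 4p = -22 so p = -11/2. Opens left.
Focus is p units from the vertex along the axis: (h + p, k).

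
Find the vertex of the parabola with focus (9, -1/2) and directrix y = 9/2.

(9, 2)

The vertex is the midpoint between the focus and the directrix along the axis of symmetry.
Axis is vertical (directrix is horizontal). Vertex y-coordinate = (-1/2 + 9/2)/2 = 2; x-coordinate = 9.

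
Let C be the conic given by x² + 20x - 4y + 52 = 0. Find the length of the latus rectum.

Only x is squared. Complete the square in x: (x + 10)² = 4(y + 12).
Vertex (-10, -12); 4p = 4 so p = 1. Opens up.
Latus rectum length = |4p| = 4.

4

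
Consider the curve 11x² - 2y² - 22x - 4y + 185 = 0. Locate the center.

(1, -1)

11(x² - 2x) -2(y² + 2y) = -185
Complete the square in x and y: 11(x - 1)² -2(y + 1)² = -185 + 11 - 2 = -176
Dividing both sides by -176: (y + 1)²/88 - (x - 1)²/16 = 1
Hyperbola with center (1, -1).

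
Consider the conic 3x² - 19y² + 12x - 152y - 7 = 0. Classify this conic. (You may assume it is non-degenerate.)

hyperbola

No xy term. Coefficients of x² and y² are A = 3, C = -19.
A and C have opposite signs ⇒ hyperbola.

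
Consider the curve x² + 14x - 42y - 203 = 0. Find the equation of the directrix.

y = -33/2

Only x is squared. Complete the square in x: (x + 7)² = 42(y + 6).
Vertex (-7, -6); 4p = 42 so p = 21/2. Opens up.
Directrix is the horizontal line y = k − p = -6 − (21/2) = -33/2.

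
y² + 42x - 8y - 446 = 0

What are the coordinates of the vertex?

Only y is squared. Complete the square in y: (y - 4)² = -42(x - 11).
Vertex (11, 4); 4p = -42 so p = -21/2. Opens left.

(11, 4)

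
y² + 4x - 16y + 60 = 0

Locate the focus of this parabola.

Only y is squared. Complete the square in y: (y - 8)² = -4(x - 1).
Vertex (1, 8); 4p = -4 so p = -1. Opens left.
Focus is p units from the vertex along the axis: (h + p, k).

(0, 8)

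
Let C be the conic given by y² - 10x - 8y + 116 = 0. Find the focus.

(25/2, 4)

Only y is squared. Complete the square in y: (y - 4)² = 10(x - 10).
Vertex (10, 4); 4p = 10 so p = 5/2. Opens right.
Focus is p units from the vertex along the axis: (h + p, k).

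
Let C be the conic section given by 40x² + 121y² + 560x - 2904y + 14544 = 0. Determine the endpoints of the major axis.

Rearranging, 40(x² + 14x) + 121(y² - 24y) = -14544.
40(x + 7)² + 121(y - 12)² = -14544 + 1960 + 17424 = 4840
Dividing both sides by 4840: (x + 7)²/121 + (y - 12)²/40 = 1
Ellipse, center (-7, 12), major axis horizontal; a² = 121, b² = 40.
a = 11. Vertices at (h ± a, k).

(-18, 12) and (4, 12)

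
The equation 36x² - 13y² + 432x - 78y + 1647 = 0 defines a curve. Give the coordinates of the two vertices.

Collect terms: 36(x² + 12x) -13(y² + 6y) = -1647
Complete the square in x and y: 36(x + 6)² -13(y + 3)² = -1647 + 1296 - 117 = -468
Divide by -468: (y + 3)²/36 - (x + 6)²/13 = 1
Hyperbola, center (-6, -3), transverse axis vertical; a² = 36, b² = 13.
a = 6. Vertices at (h, k ± a).

(-6, -9) and (-6, 3)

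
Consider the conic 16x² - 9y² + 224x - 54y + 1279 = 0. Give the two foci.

(-7, -13) and (-7, 7)

Collect terms: 16(x² + 14x) -9(y² + 6y) = -1279
16(x + 7)² -9(y + 3)² = -1279 + 784 - 81 = -576
Dividing both sides by -576: (y + 3)²/64 - (x + 7)²/36 = 1
Hyperbola, center (-7, -3), transverse axis vertical; a² = 64, b² = 36.
c² = a² + b² = 64 + 36 = 100, so c = 10.
Foci lie on the vertical axis through the center: (h, k ± c).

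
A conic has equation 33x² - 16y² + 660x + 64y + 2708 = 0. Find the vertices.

(-14, 2) and (-6, 2)

Group: 33(x² + 20x) -16(y² - 4y) = -2708
Completing the square gives 33(x + 10)² -16(y - 2)² = -2708 + 3300 - 64 = 528.
Divide through by 528 to get (x + 10)²/16 - (y - 2)²/33 = 1.
Hyperbola, center (-10, 2), transverse axis horizontal; a² = 16, b² = 33.
a = 4. Vertices at (h ± a, k).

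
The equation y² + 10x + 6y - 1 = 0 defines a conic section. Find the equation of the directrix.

x = 7/2

Only y is squared. Complete the square in y: (y + 3)² = -10(x - 1).
Vertex (1, -3); 4p = -10 so p = -5/2. Opens left.
Directrix is the vertical line x = h − p = 1 − (-5/2) = 7/2.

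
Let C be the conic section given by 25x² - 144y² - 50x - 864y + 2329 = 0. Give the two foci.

Rearranging, 25(x² - 2x) -144(y² + 6y) = -2329.
Completing the square gives 25(x - 1)² -144(y + 3)² = -2329 + 25 - 1296 = -3600.
Divide by -3600: (y + 3)²/25 - (x - 1)²/144 = 1
Hyperbola, center (1, -3), transverse axis vertical; a² = 25, b² = 144.
c² = a² + b² = 25 + 144 = 169, so c = 13.
Foci lie on the vertical axis through the center: (h, k ± c).

(1, -16) and (1, 10)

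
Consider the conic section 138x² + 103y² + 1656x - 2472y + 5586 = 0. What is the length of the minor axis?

Group: 138(x² + 12x) + 103(y² - 24y) = -5586
Complete the square: 138(x + 6)² + 103(y - 12)² = -5586 + 4968 + 14832 = 14214
Divide through by 14214 to get (x + 6)²/103 + (y - 12)²/138 = 1.
Ellipse, center (-6, 12), major axis vertical; a² = 138, b² = 103.
b² = 103 so b = √103; the minor axis has length 2b = 2√103.

2√103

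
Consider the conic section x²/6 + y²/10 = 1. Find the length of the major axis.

2√10

Center (0, 0). The larger denominator 10 sits under the y-term, so the major axis is vertical; a² = 10, b² = 6.
a² = 10 so a = √10; the major axis has length 2a = 2√10.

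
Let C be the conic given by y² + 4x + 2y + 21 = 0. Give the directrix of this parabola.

x = -4

Only y is squared. Complete the square in y: (y + 1)² = -4(x + 5).
Vertex (-5, -1); 4p = -4 so p = -1. Opens left.
Directrix is the vertical line x = h − p = -5 − (-1) = -4.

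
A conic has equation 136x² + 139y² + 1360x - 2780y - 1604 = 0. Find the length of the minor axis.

4√34

Rearranging, 136(x² + 10x) + 139(y² - 20y) = 1604.
Complete the square: 136(x + 5)² + 139(y - 10)² = 1604 + 3400 + 13900 = 18904
Dividing both sides by 18904: (x + 5)²/139 + (y - 10)²/136 = 1
Ellipse, center (-5, 10), major axis horizontal; a² = 139, b² = 136.
b² = 136 so b = 2√34; the minor axis has length 2b = 4√34.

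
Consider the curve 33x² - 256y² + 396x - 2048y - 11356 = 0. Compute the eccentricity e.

e = 17/16

33(x² + 12x) -256(y² + 8y) = 11356
Completing the square gives 33(x + 6)² -256(y + 4)² = 11356 + 1188 - 4096 = 8448.
Divide by 8448: (x + 6)²/256 - (y + 4)²/33 = 1
Hyperbola, center (-6, -4), transverse axis horizontal; a² = 256, b² = 33.
c² = a² + b² = 289, so c = 17.
e = c/a = 17/16.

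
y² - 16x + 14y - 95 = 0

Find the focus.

Only y is squared. Complete the square in y: (y + 7)² = 16(x + 9).
Vertex (-9, -7); 4p = 16 so p = 4. Opens right.
Focus is p units from the vertex along the axis: (h + p, k).

(-5, -7)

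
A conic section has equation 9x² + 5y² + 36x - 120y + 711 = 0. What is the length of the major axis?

Collect terms: 9(x² + 4x) + 5(y² - 24y) = -711
9(x + 2)² + 5(y - 12)² = -711 + 36 + 720 = 45
Divide through by 45 to get (x + 2)²/5 + (y - 12)²/9 = 1.
Ellipse, center (-2, 12), major axis vertical; a² = 9, b² = 5.
a² = 9 so a = 3; the major axis has length 2a = 6.

6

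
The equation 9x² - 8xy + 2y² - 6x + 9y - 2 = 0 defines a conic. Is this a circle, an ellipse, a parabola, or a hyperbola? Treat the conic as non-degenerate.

ellipse

A = 9, B = -8, C = 2.
Discriminant B² − 4AC = (-8)² − 4·9·2 = -8.
B² − 4AC < 0 ⇒ ellipse.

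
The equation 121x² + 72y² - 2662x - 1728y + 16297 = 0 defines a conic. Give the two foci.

Group the x- and y-terms: 121(x² - 22x) + 72(y² - 24y) = -16297
Complete the square in x and y: 121(x - 11)² + 72(y - 12)² = -16297 + 14641 + 10368 = 8712
Divide through by 8712 to get (x - 11)²/72 + (y - 12)²/121 = 1.
Ellipse, center (11, 12), major axis vertical; a² = 121, b² = 72.
c² = a² - b² = 121 - 72 = 49, so c = 7.
Foci lie on the vertical axis through the center: (h, k ± c).

(11, 5) and (11, 19)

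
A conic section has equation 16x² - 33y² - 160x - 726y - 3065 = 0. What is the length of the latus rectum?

Group: 16(x² - 10x) -33(y² + 22y) = 3065
Complete the square in x and y: 16(x - 5)² -33(y + 11)² = 3065 + 400 - 3993 = -528
Divide through by -528 to get (y + 11)²/16 - (x - 5)²/33 = 1.
Hyperbola, center (5, -11), transverse axis vertical; a² = 16, b² = 33.
Latus rectum length = 2b²/a = 2·33/4 = 33/2.

33/2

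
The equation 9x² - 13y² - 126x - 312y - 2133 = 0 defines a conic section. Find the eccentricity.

9(x² - 14x) -13(y² + 24y) = 2133
Completing the square gives 9(x - 7)² -13(y + 12)² = 2133 + 441 - 1872 = 702.
Dividing both sides by 702: (x - 7)²/78 - (y + 12)²/54 = 1
Hyperbola, center (7, -12), transverse axis horizontal; a² = 78, b² = 54.
c² = a² + b² = 132, so c = 2√33.
e = c/a = 2√33/√78 = √286/13.

e = √286/13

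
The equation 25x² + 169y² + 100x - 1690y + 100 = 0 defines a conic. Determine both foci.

(-14, 5) and (10, 5)

Group the x- and y-terms: 25(x² + 4x) + 169(y² - 10y) = -100
Complete the square: 25(x + 2)² + 169(y - 5)² = -100 + 100 + 4225 = 4225
Divide by 4225: (x + 2)²/169 + (y - 5)²/25 = 1
Ellipse, center (-2, 5), major axis horizontal; a² = 169, b² = 25.
c² = a² - b² = 169 - 25 = 144, so c = 12.
Foci lie on the horizontal axis through the center: (h ± c, k).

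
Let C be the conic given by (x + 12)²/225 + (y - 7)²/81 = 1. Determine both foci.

(-24, 7) and (0, 7)

Center (-12, 7). The larger denominator 225 sits under the x-term, so the major axis is horizontal; a² = 225, b² = 81.
c² = a² - b² = 225 - 81 = 144, so c = 12.
Foci lie on the horizontal axis through the center: (h ± c, k).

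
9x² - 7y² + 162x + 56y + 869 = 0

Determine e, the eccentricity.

Group: 9(x² + 18x) -7(y² - 8y) = -869
Completing the square gives 9(x + 9)² -7(y - 4)² = -869 + 729 - 112 = -252.
Divide by -252: (y - 4)²/36 - (x + 9)²/28 = 1
Hyperbola, center (-9, 4), transverse axis vertical; a² = 36, b² = 28.
c² = a² + b² = 64, so c = 8.
e = c/a = 8/6 = 4/3.

e = 4/3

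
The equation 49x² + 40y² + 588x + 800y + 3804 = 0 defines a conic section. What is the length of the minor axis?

4√10

49(x² + 12x) + 40(y² + 20y) = -3804
Complete the square in x and y: 49(x + 6)² + 40(y + 10)² = -3804 + 1764 + 4000 = 1960
Divide through by 1960 to get (x + 6)²/40 + (y + 10)²/49 = 1.
Ellipse, center (-6, -10), major axis vertical; a² = 49, b² = 40.
b² = 40 so b = 2√10; the minor axis has length 2b = 4√10.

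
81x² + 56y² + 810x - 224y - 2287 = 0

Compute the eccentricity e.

e = 5/9

Group: 81(x² + 10x) + 56(y² - 4y) = 2287
Complete the square: 81(x + 5)² + 56(y - 2)² = 2287 + 2025 + 224 = 4536
Divide by 4536: (x + 5)²/56 + (y - 2)²/81 = 1
Ellipse, center (-5, 2), major axis vertical; a² = 81, b² = 56.
c² = a² - b² = 25, so c = 5.
e = c/a = 5/9.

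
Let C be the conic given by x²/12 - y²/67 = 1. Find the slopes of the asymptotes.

Center (0, 0). The positive term is the x-term, so the transverse axis is horizontal; a² = 12, b² = 67.
For a horizontal hyperbola the asymptotes have slope ±b/a.
Here that is ±√67/2√3 = ±√201/6.

√201/6 and -√201/6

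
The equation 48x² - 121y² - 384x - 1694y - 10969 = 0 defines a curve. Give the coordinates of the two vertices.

48(x² - 8x) -121(y² + 14y) = 10969
Complete the square: 48(x - 4)² -121(y + 7)² = 10969 + 768 - 5929 = 5808
Divide by 5808: (x - 4)²/121 - (y + 7)²/48 = 1
Hyperbola, center (4, -7), transverse axis horizontal; a² = 121, b² = 48.
a = 11. Vertices at (h ± a, k).

(-7, -7) and (15, -7)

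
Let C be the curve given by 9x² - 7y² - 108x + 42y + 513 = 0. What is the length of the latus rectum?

28/3

Rearranging, 9(x² - 12x) -7(y² - 6y) = -513.
Completing the square gives 9(x - 6)² -7(y - 3)² = -513 + 324 - 63 = -252.
Dividing both sides by -252: (y - 3)²/36 - (x - 6)²/28 = 1
Hyperbola, center (6, 3), transverse axis vertical; a² = 36, b² = 28.
Latus rectum length = 2b²/a = 2·28/6 = 28/3.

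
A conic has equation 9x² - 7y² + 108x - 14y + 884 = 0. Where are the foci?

9(x² + 12x) -7(y² + 2y) = -884
9(x + 6)² -7(y + 1)² = -884 + 324 - 7 = -567
Divide through by -567 to get (y + 1)²/81 - (x + 6)²/63 = 1.
Hyperbola, center (-6, -1), transverse axis vertical; a² = 81, b² = 63.
c² = a² + b² = 81 + 63 = 144, so c = 12.
Foci lie on the vertical axis through the center: (h, k ± c).

(-6, -13) and (-6, 11)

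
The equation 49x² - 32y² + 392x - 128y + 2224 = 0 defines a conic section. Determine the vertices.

Group: 49(x² + 8x) -32(y² + 4y) = -2224
Complete the square in x and y: 49(x + 4)² -32(y + 2)² = -2224 + 784 - 128 = -1568
Dividing both sides by -1568: (y + 2)²/49 - (x + 4)²/32 = 1
Hyperbola, center (-4, -2), transverse axis vertical; a² = 49, b² = 32.
a = 7. Vertices at (h, k ± a).

(-4, -9) and (-4, 5)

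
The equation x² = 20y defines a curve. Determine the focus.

Vertex (0, 0); 4p = 20 so p = 5. Opens up.
Focus is p units from the vertex along the axis: (h, k + p).

(0, 5)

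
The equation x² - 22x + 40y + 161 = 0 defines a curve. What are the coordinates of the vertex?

(11, -1)

Only x is squared. Complete the square in x: (x - 11)² = -40(y + 1).
Vertex (11, -1); 4p = -40 so p = -10. Opens down.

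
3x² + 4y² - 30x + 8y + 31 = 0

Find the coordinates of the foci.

(3, -1) and (7, -1)

Group the x- and y-terms: 3(x² - 10x) + 4(y² + 2y) = -31
Completing the square gives 3(x - 5)² + 4(y + 1)² = -31 + 75 + 4 = 48.
Dividing both sides by 48: (x - 5)²/16 + (y + 1)²/12 = 1
Ellipse, center (5, -1), major axis horizontal; a² = 16, b² = 12.
c² = a² - b² = 16 - 12 = 4, so c = 2.
Foci lie on the horizontal axis through the center: (h ± c, k).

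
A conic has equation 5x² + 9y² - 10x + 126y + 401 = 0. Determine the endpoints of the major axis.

Collect terms: 5(x² - 2x) + 9(y² + 14y) = -401
Completing the square gives 5(x - 1)² + 9(y + 7)² = -401 + 5 + 441 = 45.
Divide through by 45 to get (x - 1)²/9 + (y + 7)²/5 = 1.
Ellipse, center (1, -7), major axis horizontal; a² = 9, b² = 5.
a = 3. Vertices at (h ± a, k).

(-2, -7) and (4, -7)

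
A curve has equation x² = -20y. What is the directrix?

Vertex (0, 0); 4p = -20 so p = -5. Opens down.
Directrix is the horizontal line y = k − p = 0 − (-5) = 5.

y = 5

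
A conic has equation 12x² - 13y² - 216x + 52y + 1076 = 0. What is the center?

(9, 2)

Group: 12(x² - 18x) -13(y² - 4y) = -1076
Complete the square in x and y: 12(x - 9)² -13(y - 2)² = -1076 + 972 - 52 = -156
Divide by -156: (y - 2)²/12 - (x - 9)²/13 = 1
Hyperbola with center (9, 2).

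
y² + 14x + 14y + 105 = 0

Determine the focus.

(-15/2, -7)

Only y is squared. Complete the square in y: (y + 7)² = -14(x + 4).
Vertex (-4, -7); 4p = -14 so p = -7/2. Opens left.
Focus is p units from the vertex along the axis: (h + p, k).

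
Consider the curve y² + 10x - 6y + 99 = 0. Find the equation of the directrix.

Only y is squared. Complete the square in y: (y - 3)² = -10(x + 9).
Vertex (-9, 3); 4p = -10 so p = -5/2. Opens left.
Directrix is the vertical line x = h − p = -9 − (-5/2) = -13/2.

x = -13/2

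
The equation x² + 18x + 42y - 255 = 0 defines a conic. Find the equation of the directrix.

Only x is squared. Complete the square in x: (x + 9)² = -42(y - 8).
Vertex (-9, 8); 4p = -42 so p = -21/2. Opens down.
Directrix is the horizontal line y = k − p = 8 − (-21/2) = 37/2.

y = 37/2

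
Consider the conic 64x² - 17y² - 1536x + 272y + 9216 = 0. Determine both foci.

Rearranging, 64(x² - 24x) -17(y² - 16y) = -9216.
Complete the square: 64(x - 12)² -17(y - 8)² = -9216 + 9216 - 1088 = -1088
Dividing both sides by -1088: (y - 8)²/64 - (x - 12)²/17 = 1
Hyperbola, center (12, 8), transverse axis vertical; a² = 64, b² = 17.
c² = a² + b² = 64 + 17 = 81, so c = 9.
Foci lie on the vertical axis through the center: (h, k ± c).

(12, -1) and (12, 17)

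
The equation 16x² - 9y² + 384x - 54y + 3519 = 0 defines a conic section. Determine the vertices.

16(x² + 24x) -9(y² + 6y) = -3519
Complete the square in x and y: 16(x + 12)² -9(y + 3)² = -3519 + 2304 - 81 = -1296
Divide through by -1296 to get (y + 3)²/144 - (x + 12)²/81 = 1.
Hyperbola, center (-12, -3), transverse axis vertical; a² = 144, b² = 81.
a = 12. Vertices at (h, k ± a).

(-12, -15) and (-12, 9)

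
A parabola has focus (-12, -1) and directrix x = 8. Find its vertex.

(-2, -1)

The vertex is the midpoint between the focus and the directrix along the axis of symmetry.
Axis is horizontal (directrix is vertical). Vertex x-coordinate = (-12 + 8)/2 = -2; y-coordinate = -1.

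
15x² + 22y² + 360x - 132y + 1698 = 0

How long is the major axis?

4√11

Group the x- and y-terms: 15(x² + 24x) + 22(y² - 6y) = -1698
Complete the square in x and y: 15(x + 12)² + 22(y - 3)² = -1698 + 2160 + 198 = 660
Dividing both sides by 660: (x + 12)²/44 + (y - 3)²/30 = 1
Ellipse, center (-12, 3), major axis horizontal; a² = 44, b² = 30.
a² = 44 so a = 2√11; the major axis has length 2a = 4√11.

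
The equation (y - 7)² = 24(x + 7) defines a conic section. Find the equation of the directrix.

x = -13

Vertex (-7, 7); 4p = 24 so p = 6. Opens right.
Directrix is the vertical line x = h − p = -7 − (6) = -13.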